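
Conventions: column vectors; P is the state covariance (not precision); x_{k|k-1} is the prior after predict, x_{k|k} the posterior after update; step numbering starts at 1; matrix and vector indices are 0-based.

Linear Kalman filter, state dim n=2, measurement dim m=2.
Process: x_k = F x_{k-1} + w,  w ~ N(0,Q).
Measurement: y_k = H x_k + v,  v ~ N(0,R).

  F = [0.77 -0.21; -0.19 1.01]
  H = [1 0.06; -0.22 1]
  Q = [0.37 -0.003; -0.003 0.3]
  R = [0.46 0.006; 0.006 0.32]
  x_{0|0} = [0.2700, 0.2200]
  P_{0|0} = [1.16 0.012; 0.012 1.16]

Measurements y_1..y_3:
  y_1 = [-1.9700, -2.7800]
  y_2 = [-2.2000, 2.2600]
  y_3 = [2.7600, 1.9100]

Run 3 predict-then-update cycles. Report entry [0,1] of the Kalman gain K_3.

step 1: x^-=[0.1617, 0.1709]  P^-=[1.1050 -0.4089; -0.4089 1.5206]  S=[1.5214 -0.5494; -0.5494 2.0740]  K=[0.6598 -0.1396; 0.0792 0.7975]  nu=[-2.1420, -2.9153]  x^+=[-0.8445, -2.3237]  P^+=[0.3011 0.0255; 0.0255 0.2613]
step 2: x^-=[-0.1623, -2.1865]  P^-=[0.5518 -0.0816; -0.0816 0.5676]  S=[1.0041 -0.1619; -0.1619 0.9502]  K=[0.5247 -0.1243; 0.0535 0.6253]  nu=[-1.9065, 4.4108]  x^+=[-1.7106, 0.4699]  P^+=[0.2396 0.0161; 0.0161 0.2040]
step 3: x^-=[-1.4159, 0.7996]  P^-=[0.5159 -0.0682; -0.0682 0.5105]  S=[0.9695 -0.1441; -0.1441 0.8855]  K=[0.5097 -0.1222; 0.0507 0.6018]  nu=[4.1279, 0.7989]  x^+=[0.5905, 1.4898]  P^+=[0.2328 0.0152; 0.0152 0.1962]

K[0,1] = -0.1222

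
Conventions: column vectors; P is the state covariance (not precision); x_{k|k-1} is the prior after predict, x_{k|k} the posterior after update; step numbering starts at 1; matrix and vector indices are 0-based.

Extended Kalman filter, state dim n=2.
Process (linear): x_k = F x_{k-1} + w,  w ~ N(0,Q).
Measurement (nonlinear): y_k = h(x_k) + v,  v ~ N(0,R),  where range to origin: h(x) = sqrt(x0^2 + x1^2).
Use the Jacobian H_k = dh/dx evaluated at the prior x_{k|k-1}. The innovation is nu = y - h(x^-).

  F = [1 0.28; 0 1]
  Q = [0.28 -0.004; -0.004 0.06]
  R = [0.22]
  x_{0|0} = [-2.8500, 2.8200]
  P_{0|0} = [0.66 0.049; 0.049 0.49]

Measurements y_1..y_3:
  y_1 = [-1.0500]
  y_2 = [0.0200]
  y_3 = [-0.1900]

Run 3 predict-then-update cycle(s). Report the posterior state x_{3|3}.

x_post = [-0.0380, 0.0556]

step 1: x^-=[-2.0604, 2.8200]  P^-=[1.0059 0.1822; 0.1822 0.5500]  H_jac=[-0.5899 0.8074]  S=[0.7551]  K=[-0.5911; 0.4458]  nu=[-4.5425]  x^+=[0.6245, 0.7950]  P^+=[0.7421 0.3812; 0.3812 0.3999]
step 2: x^-=[0.8471, 0.7950]  P^-=[1.2669 0.4891; 0.4891 0.4599]  H_jac=[0.7292 0.6843]  S=[1.5971]  K=[0.7880; 0.4204]  nu=[-1.1417]  x^+=[-0.0526, 0.3150]  P^+=[0.2752 -0.0399; -0.0399 0.1777]
step 3: x^-=[0.0356, 0.3150]  P^-=[0.5468 0.0058; 0.0058 0.2377]  H_jac=[0.1124 0.9937]  S=[0.4629]  K=[0.1453; 0.5116]  nu=[-0.5070]  x^+=[-0.0380, 0.0556]  P^+=[0.5370 -0.0286; -0.0286 0.1165]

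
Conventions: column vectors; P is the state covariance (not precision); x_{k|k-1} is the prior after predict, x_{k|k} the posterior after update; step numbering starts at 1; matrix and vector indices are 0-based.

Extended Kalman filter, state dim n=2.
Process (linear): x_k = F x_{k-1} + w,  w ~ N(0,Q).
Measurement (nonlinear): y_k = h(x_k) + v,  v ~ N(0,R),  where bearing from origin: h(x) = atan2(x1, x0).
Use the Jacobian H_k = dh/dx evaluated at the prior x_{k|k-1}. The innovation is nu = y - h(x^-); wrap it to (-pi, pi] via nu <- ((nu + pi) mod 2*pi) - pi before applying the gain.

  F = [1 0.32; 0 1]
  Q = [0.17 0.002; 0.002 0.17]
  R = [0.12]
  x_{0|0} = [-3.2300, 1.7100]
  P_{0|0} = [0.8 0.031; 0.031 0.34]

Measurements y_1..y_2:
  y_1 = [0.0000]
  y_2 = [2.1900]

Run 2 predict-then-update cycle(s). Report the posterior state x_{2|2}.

step 1: x^-=[-2.6828, 1.7100]  P^-=[1.0247 0.1418; 0.1418 0.5100]  H_jac=[-0.1689 -0.2651]  S=[0.1978]  K=[-1.0653; -0.8046]  nu=[-2.5741]  x^+=[0.0595, 3.7812]  P^+=[0.8002 -0.0277; -0.0277 0.3820]
step 2: x^-=[1.2695, 3.7812]  P^-=[0.9916 0.0965; 0.0965 0.5520]  H_jac=[-0.2377 0.0798]  S=[0.1759]  K=[-1.2963; 0.1200]  nu=[0.9431]  x^+=[0.0470, 3.8944]  P^+=[0.6961 0.1239; 0.1239 0.5494]

x_post = [0.0470, 3.8944]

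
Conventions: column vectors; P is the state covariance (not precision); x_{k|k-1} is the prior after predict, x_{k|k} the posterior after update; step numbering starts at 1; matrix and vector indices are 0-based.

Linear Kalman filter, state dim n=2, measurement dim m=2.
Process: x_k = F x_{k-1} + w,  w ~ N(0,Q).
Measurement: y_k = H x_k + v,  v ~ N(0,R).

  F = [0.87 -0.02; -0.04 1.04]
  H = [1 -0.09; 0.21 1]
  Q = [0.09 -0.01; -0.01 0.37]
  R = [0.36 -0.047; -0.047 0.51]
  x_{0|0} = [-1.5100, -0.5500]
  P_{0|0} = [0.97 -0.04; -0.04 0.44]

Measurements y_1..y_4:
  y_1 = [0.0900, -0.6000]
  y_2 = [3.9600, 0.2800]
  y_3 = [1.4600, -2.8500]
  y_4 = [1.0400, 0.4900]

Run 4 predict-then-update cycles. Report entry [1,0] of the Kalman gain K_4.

step 1: x^-=[-1.3027, -0.5116]  P^-=[0.8258 -0.0891; -0.0891 0.8508]  S=[1.2087 -0.0376; -0.0376 1.3598]  K=[0.6923 0.0811; -0.1182 0.6087]  nu=[1.3467, 0.1852]  x^+=[-0.3553, -0.5580]  P^+=[0.2417 -0.0419; -0.0419 0.3248]
step 2: x^-=[-0.2980, -0.5661]  P^-=[0.2745 -0.0631; -0.0631 0.7251]  S=[0.6517 -0.1165; -0.1165 1.2207]  K=[0.4366 0.0372; -0.0943 0.5742]  nu=[4.2070, 0.9087]  x^+=[1.5724, -0.4412]  P^+=[0.1524 -0.0336; -0.0336 0.3043]
step 3: x^-=[1.3768, -0.5217]  P^-=[0.2066 -0.0520; -0.0520 0.7022]  S=[0.5817 -0.1178; -0.1178 1.1994]  K=[0.3692 0.0291; -0.0830 0.5682]  nu=[0.0362, -2.6174]  x^+=[1.3141, -2.0118]  P^+=[0.1289 -0.0296; -0.0296 0.2999]
step 4: x^-=[1.1835, -2.1449]  P^-=[0.1887 -0.0475; -0.0475 0.6970]  S=[0.5629 -0.1167; -0.1167 1.1954]  K=[0.3485 0.0274; -0.0783 0.5671]  nu=[-0.3365, 2.3863]  x^+=[1.1317, -0.7652]  P^+=[0.1217 -0.0279; -0.0279 0.2988]

K[1,0] = -0.0783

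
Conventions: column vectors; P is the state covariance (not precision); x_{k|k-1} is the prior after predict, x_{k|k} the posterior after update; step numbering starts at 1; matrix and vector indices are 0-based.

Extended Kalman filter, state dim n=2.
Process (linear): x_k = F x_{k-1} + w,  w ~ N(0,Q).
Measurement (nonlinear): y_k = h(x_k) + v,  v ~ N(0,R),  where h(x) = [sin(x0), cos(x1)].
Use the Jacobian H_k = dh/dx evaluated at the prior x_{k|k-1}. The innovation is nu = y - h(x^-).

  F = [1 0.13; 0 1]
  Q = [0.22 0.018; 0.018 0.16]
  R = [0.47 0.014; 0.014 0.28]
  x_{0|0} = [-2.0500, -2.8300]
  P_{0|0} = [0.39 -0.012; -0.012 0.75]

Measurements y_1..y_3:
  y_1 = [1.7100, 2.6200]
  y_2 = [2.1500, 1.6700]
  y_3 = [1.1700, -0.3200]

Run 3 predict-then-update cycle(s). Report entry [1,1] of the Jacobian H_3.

step 1: x^-=[-2.4179, -2.8300]  P^-=[0.6196 0.1035; 0.1035 0.9100]  H_jac=[-0.7494 0.0000; 0.0000 0.3066]  S=[0.8179 -0.0098; -0.0098 0.3655]  K=[-0.5668 0.0716; -0.0857 0.7609]  nu=[2.3722, 3.5718]  x^+=[-3.5065, -0.3154]  P^+=[0.3541 0.0396; 0.0396 0.6911]
step 2: x^-=[-3.5475, -0.3154]  P^-=[0.5961 0.1474; 0.1474 0.8511]  H_jac=[-0.9188 0.0000; 0.0000 0.3102]  S=[0.9732 -0.0280; -0.0280 0.3619]  K=[-0.5604 0.0830; -0.1184 0.7203]  nu=[1.7552, 0.7193]  x^+=[-4.4714, -0.0051]  P^+=[0.2854 0.0496; 0.0496 0.6449]
step 3: x^-=[-4.4720, -0.0051]  P^-=[0.5292 0.1514; 0.1514 0.8049]  H_jac=[-0.2381 0.0000; 0.0000 0.0051]  S=[0.5000 0.0138; 0.0138 0.2800]  K=[-0.2524 0.0152; -0.0726 0.0182]  nu=[0.1988, -1.3200]  x^+=[-4.5423, -0.0436]  P^+=[0.4974 0.1423; 0.1423 0.8022]

H_jac[1,1] = 0.0051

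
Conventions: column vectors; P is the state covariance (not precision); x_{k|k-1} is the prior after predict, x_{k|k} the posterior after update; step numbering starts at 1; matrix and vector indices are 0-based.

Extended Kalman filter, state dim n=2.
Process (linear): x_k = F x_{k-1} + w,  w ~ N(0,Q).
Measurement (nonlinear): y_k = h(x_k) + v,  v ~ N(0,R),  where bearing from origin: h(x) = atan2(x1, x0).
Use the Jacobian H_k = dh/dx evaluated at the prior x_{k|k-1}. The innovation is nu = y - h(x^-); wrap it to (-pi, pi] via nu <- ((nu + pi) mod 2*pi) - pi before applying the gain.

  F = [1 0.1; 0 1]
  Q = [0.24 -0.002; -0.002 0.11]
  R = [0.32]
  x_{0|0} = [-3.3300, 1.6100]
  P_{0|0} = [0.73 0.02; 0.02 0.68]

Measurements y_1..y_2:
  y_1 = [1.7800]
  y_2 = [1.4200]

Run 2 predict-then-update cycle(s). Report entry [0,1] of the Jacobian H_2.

H_jac[0,1] = -0.2334

step 1: x^-=[-3.1690, 1.6100]  P^-=[0.9808 0.0860; 0.0860 0.7900]  H_jac=[-0.1274 -0.2508]  S=[0.3911]  K=[-0.3747; -0.5346]  nu=[-0.8915]  x^+=[-2.8349, 2.0866]  P^+=[0.9259 0.0076; 0.0076 0.6782]
step 2: x^-=[-2.6263, 2.0866]  P^-=[1.1742 0.0735; 0.0735 0.7882]  H_jac=[-0.1855 -0.2334]  S=[0.4097]  K=[-0.5734; -0.4823]  nu=[-1.0502]  x^+=[-2.0241, 2.5932]  P^+=[1.0395 -0.0398; -0.0398 0.6929]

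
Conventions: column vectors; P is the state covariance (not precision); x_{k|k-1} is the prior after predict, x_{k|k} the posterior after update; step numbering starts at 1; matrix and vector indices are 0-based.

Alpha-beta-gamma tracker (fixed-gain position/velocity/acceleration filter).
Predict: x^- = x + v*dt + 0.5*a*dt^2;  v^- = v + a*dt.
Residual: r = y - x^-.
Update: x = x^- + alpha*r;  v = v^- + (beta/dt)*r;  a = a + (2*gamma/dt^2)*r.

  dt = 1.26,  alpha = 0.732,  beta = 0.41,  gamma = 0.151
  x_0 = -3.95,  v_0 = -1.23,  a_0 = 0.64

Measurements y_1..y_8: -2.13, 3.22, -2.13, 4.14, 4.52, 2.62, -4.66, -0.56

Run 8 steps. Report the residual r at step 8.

resid = 9.9793

step 1: x_pred=-4.9918  r=2.8618  x^+=-2.8970  v^+=0.5076  a^+=1.1844
step 2: x_pred=-1.3172  r=4.5372  x^+=2.0040  v^+=3.4763  a^+=2.0475
step 3: x_pred=8.0095  r=-10.1395  x^+=0.5874  v^+=2.7568  a^+=0.1187
step 4: x_pred=4.1551  r=-0.0151  x^+=4.1441  v^+=2.9014  a^+=0.1158
step 5: x_pred=7.8918  r=-3.3718  x^+=5.4236  v^+=1.9502  a^+=-0.5256
step 6: x_pred=7.4636  r=-4.8436  x^+=3.9181  v^+=-0.2882  a^+=-1.4470
step 7: x_pred=2.4064  r=-7.0664  x^+=-2.7662  v^+=-4.4107  a^+=-2.7912
step 8: x_pred=-10.5393  r=9.9793  x^+=-3.2345  v^+=-4.6803  a^+=-0.8928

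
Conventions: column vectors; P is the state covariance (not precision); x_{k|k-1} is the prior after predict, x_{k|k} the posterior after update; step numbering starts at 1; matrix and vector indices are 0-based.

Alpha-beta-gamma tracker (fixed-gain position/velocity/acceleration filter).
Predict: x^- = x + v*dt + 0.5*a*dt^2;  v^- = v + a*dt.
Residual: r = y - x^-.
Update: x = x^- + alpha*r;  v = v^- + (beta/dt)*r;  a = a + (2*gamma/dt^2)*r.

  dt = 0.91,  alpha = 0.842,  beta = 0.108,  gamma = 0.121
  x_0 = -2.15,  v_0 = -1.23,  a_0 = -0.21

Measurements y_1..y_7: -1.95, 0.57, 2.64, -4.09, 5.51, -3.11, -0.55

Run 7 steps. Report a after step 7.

step 1: x_pred=-3.3563  r=1.4063  x^+=-2.1722  v^+=-1.2542  a^+=0.2010
step 2: x_pred=-3.2303  r=3.8003  x^+=-0.0304  v^+=-0.6203  a^+=1.3115
step 3: x_pred=-0.0519  r=2.6919  x^+=2.2147  v^+=0.8927  a^+=2.0982
step 4: x_pred=3.8958  r=-7.9858  x^+=-2.8282  v^+=1.8543  a^+=-0.2355
step 5: x_pred=-1.2384  r=6.7484  x^+=4.4438  v^+=2.4409  a^+=1.7366
step 6: x_pred=7.3840  r=-10.4940  x^+=-1.4520  v^+=2.7757  a^+=-1.3301
step 7: x_pred=0.5232  r=-1.0732  x^+=-0.3804  v^+=1.4379  a^+=-1.6437

a_post = -1.6437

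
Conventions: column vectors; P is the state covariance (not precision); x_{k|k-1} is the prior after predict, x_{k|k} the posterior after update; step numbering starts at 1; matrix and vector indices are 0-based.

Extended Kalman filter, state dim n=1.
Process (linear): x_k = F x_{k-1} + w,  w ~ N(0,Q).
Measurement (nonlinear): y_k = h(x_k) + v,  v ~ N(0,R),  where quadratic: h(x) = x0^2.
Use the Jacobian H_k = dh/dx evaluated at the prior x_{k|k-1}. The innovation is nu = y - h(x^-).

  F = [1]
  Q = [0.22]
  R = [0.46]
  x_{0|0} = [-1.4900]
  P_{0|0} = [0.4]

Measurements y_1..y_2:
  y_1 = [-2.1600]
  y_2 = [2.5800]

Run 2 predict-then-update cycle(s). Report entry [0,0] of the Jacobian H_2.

step 1: x^-=[-1.4900]  P^-=[0.6200]  H_jac=[-2.9800]  S=[5.9658]  K=[-0.3097]  nu=[-4.3801]  x^+=[-0.1335]  P^+=[0.0478]
step 2: x^-=[-0.1335]  P^-=[0.2678]  H_jac=[-0.2670]  S=[0.4791]  K=[-0.1492]  nu=[2.5622]  x^+=[-0.5159]  P^+=[0.2571]

H_jac[0,0] = -0.2670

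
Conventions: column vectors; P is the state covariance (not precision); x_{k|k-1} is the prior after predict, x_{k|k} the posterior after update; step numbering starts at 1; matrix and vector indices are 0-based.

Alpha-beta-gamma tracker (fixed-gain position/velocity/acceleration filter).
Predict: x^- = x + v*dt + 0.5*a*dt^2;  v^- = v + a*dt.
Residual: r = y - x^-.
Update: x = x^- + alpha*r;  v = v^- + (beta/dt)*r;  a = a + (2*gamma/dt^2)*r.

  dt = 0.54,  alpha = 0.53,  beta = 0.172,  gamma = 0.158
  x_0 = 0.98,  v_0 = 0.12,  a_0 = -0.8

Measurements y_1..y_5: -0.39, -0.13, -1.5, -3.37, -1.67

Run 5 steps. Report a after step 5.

a_post = 2.4469

step 1: x_pred=0.9282  r=-1.3182  x^+=0.2295  v^+=-0.7319  a^+=-2.2285
step 2: x_pred=-0.4906  r=0.3606  x^+=-0.2995  v^+=-1.8204  a^+=-1.8377
step 3: x_pred=-1.5504  r=0.0504  x^+=-1.5237  v^+=-2.7967  a^+=-1.7831
step 4: x_pred=-3.2939  r=-0.0761  x^+=-3.3342  v^+=-3.7838  a^+=-1.8656
step 5: x_pred=-5.6495  r=3.9795  x^+=-3.5404  v^+=-3.5237  a^+=2.4469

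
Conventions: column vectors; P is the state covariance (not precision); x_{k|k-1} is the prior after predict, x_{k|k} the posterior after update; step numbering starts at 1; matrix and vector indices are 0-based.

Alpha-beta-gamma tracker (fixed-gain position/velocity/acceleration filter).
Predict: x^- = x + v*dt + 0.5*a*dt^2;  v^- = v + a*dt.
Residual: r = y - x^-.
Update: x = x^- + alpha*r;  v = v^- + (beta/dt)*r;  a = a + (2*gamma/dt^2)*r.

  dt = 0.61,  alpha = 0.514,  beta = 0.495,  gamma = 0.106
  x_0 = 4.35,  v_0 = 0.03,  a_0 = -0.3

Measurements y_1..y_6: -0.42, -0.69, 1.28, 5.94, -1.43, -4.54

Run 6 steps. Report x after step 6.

x_post = -0.3102

step 1: x_pred=4.3125  r=-4.7325  x^+=1.8800  v^+=-3.9933  a^+=-2.9963
step 2: x_pred=-1.1134  r=0.4234  x^+=-0.8958  v^+=-5.4775  a^+=-2.7551
step 3: x_pred=-4.7496  r=6.0296  x^+=-1.6504  v^+=-2.2652  a^+=0.6802
step 4: x_pred=-2.9056  r=8.8456  x^+=1.6410  v^+=5.3277  a^+=5.7199
step 5: x_pred=5.9552  r=-7.3852  x^+=2.1592  v^+=2.8240  a^+=1.5123
step 6: x_pred=4.1632  r=-8.7032  x^+=-0.3102  v^+=-3.3159  a^+=-3.4463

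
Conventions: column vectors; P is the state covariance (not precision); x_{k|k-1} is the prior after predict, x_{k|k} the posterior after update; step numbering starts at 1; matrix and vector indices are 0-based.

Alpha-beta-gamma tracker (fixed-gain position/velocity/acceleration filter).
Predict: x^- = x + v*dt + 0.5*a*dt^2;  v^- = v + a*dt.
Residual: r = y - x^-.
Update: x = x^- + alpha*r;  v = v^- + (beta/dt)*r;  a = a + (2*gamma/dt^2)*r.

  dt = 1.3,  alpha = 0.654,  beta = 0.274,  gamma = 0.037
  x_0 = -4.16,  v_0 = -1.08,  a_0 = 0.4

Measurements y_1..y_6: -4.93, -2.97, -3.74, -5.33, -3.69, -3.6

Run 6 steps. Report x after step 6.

x_post = -2.9784

step 1: x_pred=-5.2260  r=0.2960  x^+=-5.0324  v^+=-0.4976  a^+=0.4130
step 2: x_pred=-5.3304  r=2.3604  x^+=-3.7867  v^+=0.5367  a^+=0.5163
step 3: x_pred=-2.6527  r=-1.0873  x^+=-3.3638  v^+=0.9788  a^+=0.4687
step 4: x_pred=-1.6953  r=-3.6347  x^+=-4.0724  v^+=0.8220  a^+=0.3096
step 5: x_pred=-2.7422  r=-0.9478  x^+=-3.3621  v^+=1.0247  a^+=0.2681
step 6: x_pred=-1.8035  r=-1.7965  x^+=-2.9784  v^+=0.9945  a^+=0.1894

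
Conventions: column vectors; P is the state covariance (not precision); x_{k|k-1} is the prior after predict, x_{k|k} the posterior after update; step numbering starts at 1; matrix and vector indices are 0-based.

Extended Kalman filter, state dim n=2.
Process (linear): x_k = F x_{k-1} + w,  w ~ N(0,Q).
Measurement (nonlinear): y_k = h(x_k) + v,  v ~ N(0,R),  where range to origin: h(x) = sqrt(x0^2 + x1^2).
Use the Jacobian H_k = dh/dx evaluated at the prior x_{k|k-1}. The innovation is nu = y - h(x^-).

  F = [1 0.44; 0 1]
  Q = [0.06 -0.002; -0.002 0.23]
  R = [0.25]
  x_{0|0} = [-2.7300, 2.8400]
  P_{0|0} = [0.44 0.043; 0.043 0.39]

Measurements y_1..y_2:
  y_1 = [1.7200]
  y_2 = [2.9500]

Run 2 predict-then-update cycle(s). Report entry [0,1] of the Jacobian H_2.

step 1: x^-=[-1.4804, 2.8400]  P^-=[0.6133 0.2126; 0.2126 0.6200]  H_jac=[-0.4622 0.8868]  S=[0.6943]  K=[-0.1368; 0.6503]  nu=[-1.4827]  x^+=[-1.2776, 1.8758]  P^+=[0.6003 0.2744; 0.2744 0.3264]
step 2: x^-=[-0.4522, 1.8758]  P^-=[0.9650 0.4160; 0.4160 0.5564]  H_jac=[-0.2344 0.9721]  S=[0.6393]  K=[0.2788; 0.6936]  nu=[1.0205]  x^+=[-0.1677, 2.5836]  P^+=[0.9153 0.2924; 0.2924 0.2488]

H_jac[0,1] = 0.9721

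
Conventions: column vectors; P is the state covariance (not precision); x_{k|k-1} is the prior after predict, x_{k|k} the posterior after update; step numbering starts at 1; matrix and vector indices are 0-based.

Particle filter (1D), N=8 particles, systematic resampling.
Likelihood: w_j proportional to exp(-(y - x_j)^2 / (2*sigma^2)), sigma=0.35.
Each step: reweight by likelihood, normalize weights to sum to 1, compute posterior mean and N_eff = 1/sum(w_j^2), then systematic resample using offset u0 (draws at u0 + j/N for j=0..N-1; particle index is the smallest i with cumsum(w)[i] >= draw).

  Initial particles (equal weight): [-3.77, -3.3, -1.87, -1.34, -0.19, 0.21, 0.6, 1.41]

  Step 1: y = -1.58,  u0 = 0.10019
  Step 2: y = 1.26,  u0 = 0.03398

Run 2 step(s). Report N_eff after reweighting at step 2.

N_eff = 5.0000

step 1: w=[0.0000, 0.0000, 0.4729, 0.5269, 0.0003, 0.0000, 0.0000, 0.0000]  mean=-1.5903  Neff=1.9952  idx=[2, 2, 2, 3, 3, 3, 3, 3]
step 2: w=[0.0000, 0.0000, 0.0000, 0.2000, 0.2000, 0.2000, 0.2000, 0.2000]  mean=-1.3400  Neff=5.0000  idx=[3, 3, 4, 5, 5, 6, 6, 7]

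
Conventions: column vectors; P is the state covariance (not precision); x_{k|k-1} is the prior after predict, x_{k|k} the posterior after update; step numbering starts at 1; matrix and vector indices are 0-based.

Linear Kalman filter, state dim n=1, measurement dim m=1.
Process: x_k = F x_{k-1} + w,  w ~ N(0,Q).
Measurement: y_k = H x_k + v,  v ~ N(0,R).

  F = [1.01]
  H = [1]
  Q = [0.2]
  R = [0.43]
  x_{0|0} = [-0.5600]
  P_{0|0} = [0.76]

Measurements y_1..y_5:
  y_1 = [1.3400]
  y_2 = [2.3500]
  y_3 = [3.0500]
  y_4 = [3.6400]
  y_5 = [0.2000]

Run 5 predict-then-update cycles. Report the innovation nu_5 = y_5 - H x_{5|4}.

innov = [-2.8295]

step 1: x^-=[-0.5656]  P^-=[0.9753]  S=[1.4053]  K=[0.6940]  nu=[1.9056]  x^+=[0.7569]  P^+=[0.2984]
step 2: x^-=[0.7645]  P^-=[0.5044]  S=[0.9344]  K=[0.5398]  nu=[1.5855]  x^+=[1.6204]  P^+=[0.2321]
step 3: x^-=[1.6366]  P^-=[0.4368]  S=[0.8668]  K=[0.5039]  nu=[1.4134]  x^+=[2.3488]  P^+=[0.2167]
step 4: x^-=[2.3723]  P^-=[0.4210]  S=[0.8510]  K=[0.4947]  nu=[1.2677]  x^+=[2.9995]  P^+=[0.2127]
step 5: x^-=[3.0295]  P^-=[0.4170]  S=[0.8470]  K=[0.4923]  nu=[-2.8295]  x^+=[1.6364]  P^+=[0.2117]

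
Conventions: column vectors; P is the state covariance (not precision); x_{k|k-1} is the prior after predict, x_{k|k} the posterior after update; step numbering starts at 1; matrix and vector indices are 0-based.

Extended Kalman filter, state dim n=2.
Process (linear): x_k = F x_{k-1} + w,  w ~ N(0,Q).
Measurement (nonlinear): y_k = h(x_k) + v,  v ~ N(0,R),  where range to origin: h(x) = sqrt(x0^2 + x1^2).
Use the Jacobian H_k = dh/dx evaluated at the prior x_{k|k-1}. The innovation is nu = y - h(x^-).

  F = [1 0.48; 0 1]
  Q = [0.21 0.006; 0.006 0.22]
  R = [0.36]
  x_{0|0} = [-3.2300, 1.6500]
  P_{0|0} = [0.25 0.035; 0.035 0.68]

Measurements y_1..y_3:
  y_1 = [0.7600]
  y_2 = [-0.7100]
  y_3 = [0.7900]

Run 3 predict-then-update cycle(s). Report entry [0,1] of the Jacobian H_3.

H_jac[0,1] = 0.9988

step 1: x^-=[-2.4380, 1.6500]  P^-=[0.6503 0.3674; 0.3674 0.9000]  H_jac=[-0.8282 0.5605]  S=[0.7476]  K=[-0.4449; 0.2677]  nu=[-2.1839]  x^+=[-1.4665, 1.0653]  P^+=[0.5023 0.4565; 0.4565 0.8464]
step 2: x^-=[-0.9551, 1.0653]  P^-=[1.3455 0.8687; 0.8687 1.0664]  H_jac=[-0.6676 0.7446]  S=[0.6872]  K=[-0.3658; 0.3115]  nu=[-2.1408]  x^+=[-0.1720, 0.3984]  P^+=[1.2536 0.9470; 0.9470 0.9997]
step 3: x^-=[0.0192, 0.3984]  P^-=[2.6030 1.4329; 1.4329 1.2197]  H_jac=[0.0481 0.9988]  S=[1.7206]  K=[0.9046; 0.7481]  nu=[0.3912]  x^+=[0.3730, 0.6910]  P^+=[1.1951 0.2685; 0.2685 0.2567]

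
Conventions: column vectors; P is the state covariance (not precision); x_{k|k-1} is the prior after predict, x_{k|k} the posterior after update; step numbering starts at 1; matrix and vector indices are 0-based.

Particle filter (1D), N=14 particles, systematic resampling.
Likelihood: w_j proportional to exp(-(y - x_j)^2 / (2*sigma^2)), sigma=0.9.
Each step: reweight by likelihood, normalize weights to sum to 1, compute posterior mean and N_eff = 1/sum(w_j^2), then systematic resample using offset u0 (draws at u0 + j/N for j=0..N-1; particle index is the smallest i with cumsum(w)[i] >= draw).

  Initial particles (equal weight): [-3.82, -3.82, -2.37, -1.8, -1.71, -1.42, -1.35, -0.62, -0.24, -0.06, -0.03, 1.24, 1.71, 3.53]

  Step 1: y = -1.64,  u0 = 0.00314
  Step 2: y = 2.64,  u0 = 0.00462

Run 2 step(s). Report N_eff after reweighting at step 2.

N_eff = 1.3053

step 1: w=[0.0089, 0.0089, 0.1205, 0.1647, 0.1669, 0.1624, 0.1589, 0.0881, 0.0499, 0.0358, 0.0338, 0.0010, 0.0002, 0.0000]  mean=-1.4488  Neff=7.4646  idx=[0, 2, 3, 3, 3, 4, 4, 5, 5, 6, 6, 6, 7, 9]
step 2: w=[0.0000, 0.0000, 0.0004, 0.0004, 0.0004, 0.0007, 0.0007, 0.0030, 0.0030, 0.0042, 0.0042, 0.0042, 0.1106, 0.8682]  mean=-0.1507  Neff=1.3053  idx=[7, 12, 13, 13, 13, 13, 13, 13, 13, 13, 13, 13, 13, 13]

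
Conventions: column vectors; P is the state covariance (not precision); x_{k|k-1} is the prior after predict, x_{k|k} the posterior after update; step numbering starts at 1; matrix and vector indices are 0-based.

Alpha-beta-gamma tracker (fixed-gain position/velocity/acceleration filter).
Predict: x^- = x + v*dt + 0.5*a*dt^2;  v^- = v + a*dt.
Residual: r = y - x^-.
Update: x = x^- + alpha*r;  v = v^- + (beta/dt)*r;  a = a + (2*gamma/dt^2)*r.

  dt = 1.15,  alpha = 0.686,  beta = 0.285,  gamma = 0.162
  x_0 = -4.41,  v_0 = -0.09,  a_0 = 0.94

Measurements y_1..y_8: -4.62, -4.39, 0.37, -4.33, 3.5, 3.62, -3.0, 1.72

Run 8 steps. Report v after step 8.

v_post = -2.0267

step 1: x_pred=-3.8919  r=-0.7281  x^+=-4.3914  v^+=0.8106  a^+=0.7616
step 2: x_pred=-2.9556  r=-1.4344  x^+=-3.9396  v^+=1.3310  a^+=0.4102
step 3: x_pred=-2.1377  r=2.5077  x^+=-0.4174  v^+=2.4242  a^+=1.0246
step 4: x_pred=3.0479  r=-7.3779  x^+=-2.0133  v^+=1.7740  a^+=-0.7829
step 5: x_pred=-0.4909  r=3.9909  x^+=2.2469  v^+=1.8627  a^+=0.1948
step 6: x_pred=4.5178  r=-0.8978  x^+=3.9019  v^+=1.8643  a^+=-0.0251
step 7: x_pred=6.0292  r=-9.0292  x^+=-0.1648  v^+=-0.4023  a^+=-2.2372
step 8: x_pred=-2.1069  r=3.8269  x^+=0.5184  v^+=-2.0267  a^+=-1.2997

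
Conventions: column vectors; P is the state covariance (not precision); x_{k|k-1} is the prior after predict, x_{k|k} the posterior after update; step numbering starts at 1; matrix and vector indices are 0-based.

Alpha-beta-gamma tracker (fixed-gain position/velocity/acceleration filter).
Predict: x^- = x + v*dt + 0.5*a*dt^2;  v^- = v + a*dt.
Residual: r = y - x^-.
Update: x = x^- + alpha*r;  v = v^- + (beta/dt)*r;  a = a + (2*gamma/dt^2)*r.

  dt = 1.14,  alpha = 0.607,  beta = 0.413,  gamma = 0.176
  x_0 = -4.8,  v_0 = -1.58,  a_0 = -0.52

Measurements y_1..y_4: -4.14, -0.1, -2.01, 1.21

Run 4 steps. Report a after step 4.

a_post = 0.8608

step 1: x_pred=-6.9391  r=2.7991  x^+=-5.2400  v^+=-1.1587  a^+=0.2381
step 2: x_pred=-6.4063  r=6.3063  x^+=-2.5784  v^+=1.3974  a^+=1.9462
step 3: x_pred=0.2793  r=-2.2893  x^+=-1.1103  v^+=2.7867  a^+=1.3261
step 4: x_pred=2.9283  r=-1.7183  x^+=1.8853  v^+=3.6760  a^+=0.8608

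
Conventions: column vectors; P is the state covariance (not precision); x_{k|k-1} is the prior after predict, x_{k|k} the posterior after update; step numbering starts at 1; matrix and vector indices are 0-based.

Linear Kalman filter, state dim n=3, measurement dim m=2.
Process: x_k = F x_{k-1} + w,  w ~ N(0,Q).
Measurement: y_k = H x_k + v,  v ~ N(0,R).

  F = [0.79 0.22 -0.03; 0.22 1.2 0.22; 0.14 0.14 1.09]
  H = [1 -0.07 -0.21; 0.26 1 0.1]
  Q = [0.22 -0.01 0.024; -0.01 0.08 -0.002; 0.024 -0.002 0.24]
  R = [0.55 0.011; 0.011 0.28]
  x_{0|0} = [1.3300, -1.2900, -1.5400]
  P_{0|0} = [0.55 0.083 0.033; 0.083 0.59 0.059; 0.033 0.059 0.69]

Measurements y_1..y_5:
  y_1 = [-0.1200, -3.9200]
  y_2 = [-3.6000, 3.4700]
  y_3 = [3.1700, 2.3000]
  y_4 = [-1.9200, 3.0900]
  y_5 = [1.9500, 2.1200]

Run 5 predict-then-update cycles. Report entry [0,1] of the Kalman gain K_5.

step 1: x^-=[0.8131, -1.5942, -1.6730]  P^-=[0.6189 0.3257 0.1344; 0.3257 1.0678 0.3839; 0.1344 0.3839 1.1135]  S=[1.1325 0.3164; 0.3164 1.6539]  K=[0.4405 0.2181; -0.0536 0.7303; -0.2125 0.3612]  nu=[-1.3960, -2.3699]  x^+=[-0.3188, -3.2501, -2.2325]  P^+=[0.2597 -0.0090 0.0744; -0.0090 0.2072 -0.0100; 0.0744 -0.0100 0.8951]
step 2: x^-=[-0.8999, -4.4614, -2.9330]  P^-=[0.3864 0.0872 0.0899; 0.0872 0.4314 0.2603; 0.0899 0.2603 1.3319]  S=[0.9549 0.0865; 0.0865 0.8530]  K=[0.3609 0.1940; -0.0490 0.5679; -0.2645 0.5156]  nu=[-3.6284, 8.4586]  x^+=[-0.5684, 0.5199, 2.3881]  P^+=[0.2178 -0.0068 0.0841; -0.0068 0.1589 0.0134; 0.0841 0.0134 1.0619]
step 3: x^-=[-0.4063, 1.0242, 2.5962]  P^-=[0.3581 0.0703 0.0925; 0.0703 0.3824 0.3254; 0.0925 0.3254 1.5385]  S=[0.9386 0.0476; 0.0476 0.8084]  K=[0.3457 0.1932; -0.0538 0.5390; -0.3024 0.6404]  nu=[4.1932, 1.1219]  x^+=[1.2601, 1.4034, 2.0467]  P^+=[0.2093 -0.0048 0.0829; -0.0048 0.1475 0.0405; 0.0829 0.0405 1.1396]
step 4: x^-=[1.2428, 2.4115, 2.6038]  P^-=[0.3527 0.0674 0.0943; 0.0674 0.3846 0.3782; 0.0943 0.3782 1.6384]  S=[0.9389 0.0297; 0.0297 0.8204]  K=[0.3434 0.1929; -0.0586 0.5384; -0.3164 0.7020]  nu=[-2.4472, 0.0949]  x^+=[0.4207, 2.6059, 3.4449]  P^+=[0.2075 -0.0041 0.0799; -0.0041 0.1455 0.0570; 0.0799 0.0570 1.1533]
step 5: x^-=[0.8024, 3.9776, 4.1786]  P^-=[0.3516 0.0668 0.0950; 0.0668 0.3910 0.4025; 0.0950 0.4025 1.6587]  S=[0.9392 0.0228; 0.0228 0.8315]  K=[0.3435 0.1923; -0.0611 0.5412; -0.3172 0.7219]  nu=[2.3036, -2.4840]  x^+=[1.1159, 2.4925, 1.6546]  P^+=[0.2070 -0.0040 0.0776; -0.0040 0.1455 0.0643; 0.0776 0.0643 1.1413]

K[0,1] = 0.1923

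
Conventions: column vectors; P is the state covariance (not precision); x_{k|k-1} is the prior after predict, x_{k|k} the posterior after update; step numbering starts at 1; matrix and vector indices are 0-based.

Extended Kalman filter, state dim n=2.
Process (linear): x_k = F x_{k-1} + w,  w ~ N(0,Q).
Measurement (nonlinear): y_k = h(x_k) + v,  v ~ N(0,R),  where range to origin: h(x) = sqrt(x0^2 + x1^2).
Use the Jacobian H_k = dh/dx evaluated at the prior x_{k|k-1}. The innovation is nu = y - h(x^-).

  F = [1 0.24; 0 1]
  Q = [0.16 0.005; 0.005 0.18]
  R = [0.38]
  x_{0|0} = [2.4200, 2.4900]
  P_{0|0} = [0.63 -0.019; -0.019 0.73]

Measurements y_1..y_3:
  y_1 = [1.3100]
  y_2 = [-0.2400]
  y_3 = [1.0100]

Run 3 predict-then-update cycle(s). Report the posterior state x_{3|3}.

step 1: x^-=[3.0176, 2.4900]  P^-=[0.8229 0.1612; 0.1612 0.9100]  H_jac=[0.7713 0.6365]  S=[1.3965]  K=[0.5280; 0.5038]  nu=[-2.6023]  x^+=[1.6436, 1.1790]  P^+=[0.4336 -0.2103; -0.2103 0.5556]
step 2: x^-=[1.9266, 1.1790]  P^-=[0.5247 -0.0719; -0.0719 0.7356]  H_jac=[0.8530 0.5220]  S=[0.8981]  K=[0.4565; 0.3592]  nu=[-2.4987]  x^+=[0.7859, 0.2814]  P^+=[0.3375 -0.2192; -0.2192 0.6197]
step 3: x^-=[0.8534, 0.2814]  P^-=[0.4280 -0.0655; -0.0655 0.7997]  H_jac=[0.9497 0.3132]  S=[0.8055]  K=[0.4792; 0.2337]  nu=[0.1114]  x^+=[0.9068, 0.3074]  P^+=[0.2431 -0.1557; -0.1557 0.7557]

x_post = [0.9068, 0.3074]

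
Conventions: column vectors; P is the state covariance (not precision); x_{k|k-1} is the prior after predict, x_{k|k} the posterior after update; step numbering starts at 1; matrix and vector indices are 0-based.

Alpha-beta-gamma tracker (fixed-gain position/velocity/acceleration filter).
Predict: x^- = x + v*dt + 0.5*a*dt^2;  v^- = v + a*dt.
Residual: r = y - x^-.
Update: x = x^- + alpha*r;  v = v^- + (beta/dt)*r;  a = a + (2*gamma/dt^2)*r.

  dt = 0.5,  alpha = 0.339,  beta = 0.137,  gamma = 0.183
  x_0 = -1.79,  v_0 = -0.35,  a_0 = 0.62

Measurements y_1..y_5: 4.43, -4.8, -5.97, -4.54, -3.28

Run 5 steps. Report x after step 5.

x_post = -5.7195

step 1: x_pred=-1.8875  r=6.3175  x^+=0.2541  v^+=1.6910  a^+=9.8688
step 2: x_pred=2.3332  r=-7.1332  x^+=-0.0849  v^+=4.6709  a^+=-0.5742
step 3: x_pred=2.1787  r=-8.1487  x^+=-0.5837  v^+=2.1510  a^+=-12.5040
step 4: x_pred=-1.0712  r=-3.4688  x^+=-2.2471  v^+=-5.0514  a^+=-17.5824
step 5: x_pred=-6.9706  r=3.6906  x^+=-5.7195  v^+=-12.8314  a^+=-12.1793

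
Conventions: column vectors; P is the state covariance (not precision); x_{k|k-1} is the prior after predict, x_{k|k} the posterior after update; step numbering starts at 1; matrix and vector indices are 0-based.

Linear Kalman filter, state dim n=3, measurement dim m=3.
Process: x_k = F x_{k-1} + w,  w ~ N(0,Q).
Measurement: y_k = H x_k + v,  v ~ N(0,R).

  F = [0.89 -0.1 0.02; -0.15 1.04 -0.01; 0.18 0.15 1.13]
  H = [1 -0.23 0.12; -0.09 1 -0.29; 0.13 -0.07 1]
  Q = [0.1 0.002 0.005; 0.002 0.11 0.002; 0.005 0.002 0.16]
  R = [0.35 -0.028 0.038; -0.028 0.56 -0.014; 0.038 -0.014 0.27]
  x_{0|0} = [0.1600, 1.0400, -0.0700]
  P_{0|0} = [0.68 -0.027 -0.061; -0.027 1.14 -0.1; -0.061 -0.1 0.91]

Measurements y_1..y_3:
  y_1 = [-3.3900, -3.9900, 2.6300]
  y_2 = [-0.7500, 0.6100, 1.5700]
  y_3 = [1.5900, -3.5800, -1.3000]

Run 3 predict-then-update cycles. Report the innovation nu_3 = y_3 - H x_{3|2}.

innov = [2.6832, -3.0722, -2.9771]

step 1: x^-=[0.0370, 1.0583, 0.1057]  P^-=[0.6534 -0.2344 0.0637; -0.2344 1.3687 0.0398; 0.0637 0.0398 1.3095]  S=[1.2156 -0.6981 0.3807; -0.6981 2.0666 -0.4967; 0.3807 -0.4967 1.6125]  K=[0.6287 0.0545 -0.0293; -0.1198 0.6700 0.1810; -0.0851 0.0052 0.8372]  nu=[-3.1963, -5.0143, 2.5936]  x^+=[-2.3218, -1.4489, 2.5230]  P^+=[0.2258 0.0302 -0.0120; 0.0302 0.3958 0.0587; -0.0120 0.0587 0.2284]
step 2: x^-=[-1.8710, -1.1839, 2.2157]  P^-=[0.2769 -0.0395 0.0253; -0.0395 0.5325 0.1310; 0.0253 0.1310 0.4845]  S=[0.6790 -0.2157 0.1391; -0.2157 1.0679 -0.0700; 0.1391 -0.0700 0.7508]  K=[0.4305 0.0202 0.0074; -0.1074 0.4565 0.1805; -0.0474 0.0219 0.6484]  nu=[0.5828, 2.2680, -0.4853]  x^+=[-1.5778, -0.2987, 1.9230]  P^+=[0.1534 0.0127 -0.0010; 0.0127 0.2734 0.0557; -0.0010 0.0557 0.1770]
step 3: x^-=[-1.3359, -0.0932, 1.8442]  P^-=[0.2218 -0.0338 0.0238; -0.0338 0.4041 0.1062; 0.0238 0.1062 0.4163]  S=[0.6146 -0.1772 0.1256; -0.1772 0.9466 -0.0649; 0.1256 -0.0649 0.6840]  K=[0.3780 0.0075 0.0118; -0.1069 0.3888 0.1640; -0.0397 0.0169 0.6112]  nu=[2.6832, -3.0722, -2.9771]  x^+=[-0.3799, -2.0626, -0.1336]  P^+=[0.1338 0.0056 0.0004; 0.0056 0.2335 0.0504; 0.0004 0.0504 0.1667]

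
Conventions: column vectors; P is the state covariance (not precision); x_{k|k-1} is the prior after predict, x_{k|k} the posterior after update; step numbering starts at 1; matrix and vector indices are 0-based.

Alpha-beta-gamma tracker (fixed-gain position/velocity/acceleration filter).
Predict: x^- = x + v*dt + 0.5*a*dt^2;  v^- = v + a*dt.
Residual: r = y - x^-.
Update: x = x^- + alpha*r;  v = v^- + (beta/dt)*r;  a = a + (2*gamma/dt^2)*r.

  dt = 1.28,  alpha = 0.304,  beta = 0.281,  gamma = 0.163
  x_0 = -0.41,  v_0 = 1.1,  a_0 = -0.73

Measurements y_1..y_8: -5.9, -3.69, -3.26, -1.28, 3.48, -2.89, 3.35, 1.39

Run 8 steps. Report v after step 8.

v_post = 7.3680

step 1: x_pred=0.4000  r=-6.3000  x^+=-1.5152  v^+=-1.2174  a^+=-1.9835
step 2: x_pred=-4.6985  r=1.0085  x^+=-4.3919  v^+=-3.5350  a^+=-1.7829
step 3: x_pred=-10.3772  r=7.1172  x^+=-8.2136  v^+=-4.2546  a^+=-0.3667
step 4: x_pred=-13.9599  r=12.6799  x^+=-10.1052  v^+=-1.9404  a^+=2.1562
step 5: x_pred=-10.8226  r=14.3026  x^+=-6.4746  v^+=3.9594  a^+=5.0021
step 6: x_pred=2.6912  r=-5.5812  x^+=0.9945  v^+=9.1369  a^+=3.8916
step 7: x_pred=15.8777  r=-12.5277  x^+=12.0693  v^+=11.3679  a^+=1.3989
step 8: x_pred=27.7661  r=-26.3761  x^+=19.7477  v^+=7.3680  a^+=-3.8493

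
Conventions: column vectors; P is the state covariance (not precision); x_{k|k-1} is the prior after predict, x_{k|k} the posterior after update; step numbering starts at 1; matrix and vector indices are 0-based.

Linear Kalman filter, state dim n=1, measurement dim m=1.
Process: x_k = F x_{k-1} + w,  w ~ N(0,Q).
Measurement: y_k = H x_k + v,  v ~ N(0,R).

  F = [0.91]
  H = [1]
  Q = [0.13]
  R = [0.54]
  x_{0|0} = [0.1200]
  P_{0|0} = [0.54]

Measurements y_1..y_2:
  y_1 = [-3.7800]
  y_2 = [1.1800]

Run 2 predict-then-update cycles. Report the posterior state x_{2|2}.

x_post = [-0.5635]

step 1: x^-=[0.1092]  P^-=[0.5772]  S=[1.1172]  K=[0.5166]  nu=[-3.8892]  x^+=[-1.9001]  P^+=[0.2790]
step 2: x^-=[-1.7291]  P^-=[0.3610]  S=[0.9010]  K=[0.4007]  nu=[2.9091]  x^+=[-0.5635]  P^+=[0.2164]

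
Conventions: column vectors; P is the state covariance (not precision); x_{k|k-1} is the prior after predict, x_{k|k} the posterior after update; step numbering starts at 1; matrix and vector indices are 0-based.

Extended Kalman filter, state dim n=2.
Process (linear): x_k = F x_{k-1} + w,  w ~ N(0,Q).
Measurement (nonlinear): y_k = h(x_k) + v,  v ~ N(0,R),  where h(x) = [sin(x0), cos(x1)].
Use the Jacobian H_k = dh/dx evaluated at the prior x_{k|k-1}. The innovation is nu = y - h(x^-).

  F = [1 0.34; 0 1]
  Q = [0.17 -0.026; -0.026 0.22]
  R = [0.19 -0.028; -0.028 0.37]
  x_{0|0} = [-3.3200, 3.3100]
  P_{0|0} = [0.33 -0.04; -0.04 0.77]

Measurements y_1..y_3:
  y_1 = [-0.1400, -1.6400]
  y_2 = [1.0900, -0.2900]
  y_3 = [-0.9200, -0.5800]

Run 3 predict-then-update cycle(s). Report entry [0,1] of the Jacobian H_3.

step 1: x^-=[-2.1946, 3.3100]  P^-=[0.5618 0.1958; 0.1958 0.9900]  H_jac=[-0.5841 0.0000; 0.0000 0.1676]  S=[0.3817 -0.0472; -0.0472 0.3978]  K=[-0.8622 -0.0197; -0.2518 0.3873]  nu=[0.6717, -0.6541]  x^+=[-2.7608, 2.8876]  P^+=[0.2795 0.1005; 0.1005 0.8969]
step 2: x^-=[-1.7790, 2.8876]  P^-=[0.6215 0.3794; 0.3794 1.1169]  H_jac=[-0.2067 0.0000; 0.0000 -0.2513]  S=[0.2166 -0.0083; -0.0083 0.4405]  K=[-0.6020 -0.2278; -0.3869 -0.6444]  nu=[2.0684, 0.6779]  x^+=[-3.1787, 1.6505]  P^+=[0.5224 0.2683; 0.2683 0.9057]
step 3: x^-=[-2.6175, 1.6505]  P^-=[0.9796 0.5502; 0.5502 1.1257]  H_jac=[-0.8658 0.0000; 0.0000 -0.9968]  S=[0.9242 0.4468; 0.4468 1.4886]  K=[-0.8650 -0.1088; -0.1766 -0.7008]  nu=[-0.4196, -0.5004]  x^+=[-2.2001, 2.0753]  P^+=[0.1863 0.0161; 0.0161 0.2552]

H_jac[0,1] = 0.0000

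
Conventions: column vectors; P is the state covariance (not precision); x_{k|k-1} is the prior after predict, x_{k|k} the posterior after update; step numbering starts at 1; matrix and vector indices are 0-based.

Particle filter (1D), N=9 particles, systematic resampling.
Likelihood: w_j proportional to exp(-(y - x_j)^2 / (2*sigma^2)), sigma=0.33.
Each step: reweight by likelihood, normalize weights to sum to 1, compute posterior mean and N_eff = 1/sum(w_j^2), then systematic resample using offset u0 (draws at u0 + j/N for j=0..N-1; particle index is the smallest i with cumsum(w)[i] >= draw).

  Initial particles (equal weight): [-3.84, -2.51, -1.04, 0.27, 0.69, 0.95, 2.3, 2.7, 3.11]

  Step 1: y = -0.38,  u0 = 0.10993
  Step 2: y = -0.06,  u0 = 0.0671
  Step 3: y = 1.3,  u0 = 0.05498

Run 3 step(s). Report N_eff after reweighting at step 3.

step 1: w=[0.0000, 0.0000, 0.4756, 0.5051, 0.0183, 0.0010, 0.0000, 0.0000, 0.0000]  mean=-0.3446  Neff=2.0764  idx=[2, 2, 2, 2, 3, 3, 3, 3, 4]
step 2: w=[0.0048, 0.0048, 0.0048, 0.0048, 0.2378, 0.2378, 0.2378, 0.2378, 0.0296]  mean=0.2575  Neff=4.4012  idx=[4, 4, 5, 5, 6, 6, 7, 7, 7]
step 3: w=[0.1111, 0.1111, 0.1111, 0.1111, 0.1111, 0.1111, 0.1111, 0.1111, 0.1111]  mean=0.2700  Neff=9.0000  idx=[0, 1, 2, 3, 4, 5, 6, 7, 8]

N_eff = 9.0000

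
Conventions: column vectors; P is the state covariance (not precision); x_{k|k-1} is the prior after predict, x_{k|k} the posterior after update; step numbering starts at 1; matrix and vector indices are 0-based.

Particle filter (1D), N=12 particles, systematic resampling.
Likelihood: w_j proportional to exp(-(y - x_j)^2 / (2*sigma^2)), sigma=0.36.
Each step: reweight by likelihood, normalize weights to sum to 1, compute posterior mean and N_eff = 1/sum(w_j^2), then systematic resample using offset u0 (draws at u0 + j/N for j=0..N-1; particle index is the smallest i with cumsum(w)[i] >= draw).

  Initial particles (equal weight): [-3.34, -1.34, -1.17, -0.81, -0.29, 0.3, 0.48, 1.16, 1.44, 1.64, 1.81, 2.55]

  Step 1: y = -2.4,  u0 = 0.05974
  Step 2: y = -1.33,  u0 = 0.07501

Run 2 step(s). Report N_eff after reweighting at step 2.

step 1: w=[0.6729, 0.2666, 0.0594, 0.0012, 0.0000, 0.0000, 0.0000, 0.0000, 0.0000, 0.0000, 0.0000, 0.0000]  mean=-2.6750  Neff=1.8963  idx=[0, 0, 0, 0, 0, 0, 0, 0, 1, 1, 1, 2]
step 2: w=[0.0000, 0.0000, 0.0000, 0.0000, 0.0000, 0.0000, 0.0000, 0.0000, 0.2560, 0.2560, 0.2560, 0.2320]  mean=-1.3006  Neff=3.9931  idx=[8, 8, 8, 9, 9, 9, 10, 10, 10, 11, 11, 11]

N_eff = 3.9931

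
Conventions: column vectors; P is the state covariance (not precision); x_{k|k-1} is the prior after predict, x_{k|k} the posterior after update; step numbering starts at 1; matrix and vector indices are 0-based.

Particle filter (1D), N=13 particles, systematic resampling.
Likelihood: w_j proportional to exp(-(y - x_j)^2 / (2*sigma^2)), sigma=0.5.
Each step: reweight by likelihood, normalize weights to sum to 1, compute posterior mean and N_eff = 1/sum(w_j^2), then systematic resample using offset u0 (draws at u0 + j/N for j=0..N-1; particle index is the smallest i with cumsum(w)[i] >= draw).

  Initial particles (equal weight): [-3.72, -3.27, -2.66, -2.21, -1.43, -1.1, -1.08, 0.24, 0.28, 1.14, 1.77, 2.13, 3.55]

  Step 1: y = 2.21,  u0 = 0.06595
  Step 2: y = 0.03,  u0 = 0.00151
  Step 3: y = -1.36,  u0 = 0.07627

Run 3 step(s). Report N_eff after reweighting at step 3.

N_eff = 12.0170

step 1: w=[0.0000, 0.0000, 0.0000, 0.0000, 0.0000, 0.0000, 0.0000, 0.0002, 0.0003, 0.0564, 0.3780, 0.5497, 0.0153]  mean=1.9588  Neff=2.2298  idx=[10, 10, 10, 10, 10, 11, 11, 11, 11, 11, 11, 11, 12]
step 2: w=[0.1838, 0.1838, 0.1838, 0.1838, 0.1838, 0.0116, 0.0116, 0.0116, 0.0116, 0.0116, 0.0116, 0.0116, 0.0000]  mean=1.7992  Neff=5.8880  idx=[0, 0, 0, 1, 1, 2, 2, 2, 3, 3, 4, 4, 5]
step 3: w=[0.0833, 0.0833, 0.0833, 0.0833, 0.0833, 0.0833, 0.0833, 0.0833, 0.0833, 0.0833, 0.0833, 0.0833, 0.0007]  mean=1.7703  Neff=12.0170  idx=[0, 1, 2, 3, 4, 5, 6, 7, 8, 9, 10, 11, 12]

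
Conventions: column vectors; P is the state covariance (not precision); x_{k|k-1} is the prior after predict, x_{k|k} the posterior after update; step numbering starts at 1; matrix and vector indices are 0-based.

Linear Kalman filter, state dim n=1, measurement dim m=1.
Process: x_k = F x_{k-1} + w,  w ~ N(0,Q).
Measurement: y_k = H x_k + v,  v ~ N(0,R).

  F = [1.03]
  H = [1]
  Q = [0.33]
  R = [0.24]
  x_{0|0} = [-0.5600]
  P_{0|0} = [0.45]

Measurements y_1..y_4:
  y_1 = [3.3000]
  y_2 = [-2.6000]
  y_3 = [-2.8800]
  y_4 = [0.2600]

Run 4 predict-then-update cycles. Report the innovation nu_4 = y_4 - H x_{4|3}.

innov = [2.6151]

step 1: x^-=[-0.5768]  P^-=[0.8074]  S=[1.0474]  K=[0.7709]  nu=[3.8768]  x^+=[2.4117]  P^+=[0.1850]
step 2: x^-=[2.4840]  P^-=[0.5263]  S=[0.7663]  K=[0.6868]  nu=[-5.0840]  x^+=[-1.0077]  P^+=[0.1648]
step 3: x^-=[-1.0379]  P^-=[0.5049]  S=[0.7449]  K=[0.6778]  nu=[-1.8421]  x^+=[-2.2865]  P^+=[0.1627]
step 4: x^-=[-2.3551]  P^-=[0.5026]  S=[0.7426]  K=[0.6768]  nu=[2.6151]  x^+=[-0.5852]  P^+=[0.1624]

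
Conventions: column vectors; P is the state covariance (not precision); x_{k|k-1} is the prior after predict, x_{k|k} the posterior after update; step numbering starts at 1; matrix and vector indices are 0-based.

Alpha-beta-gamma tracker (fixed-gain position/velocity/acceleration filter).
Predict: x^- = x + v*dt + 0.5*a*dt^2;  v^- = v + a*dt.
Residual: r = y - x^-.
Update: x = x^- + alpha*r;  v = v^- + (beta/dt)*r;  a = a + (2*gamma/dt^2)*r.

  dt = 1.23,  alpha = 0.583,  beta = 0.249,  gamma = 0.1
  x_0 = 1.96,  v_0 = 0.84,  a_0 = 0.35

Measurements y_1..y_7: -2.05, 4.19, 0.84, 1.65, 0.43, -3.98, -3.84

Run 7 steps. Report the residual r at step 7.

resid = 1.3623

step 1: x_pred=3.2580  r=-5.3080  x^+=0.1634  v^+=0.1960  a^+=-0.3517
step 2: x_pred=0.1384  r=4.0516  x^+=2.5005  v^+=0.5836  a^+=0.1839
step 3: x_pred=3.3574  r=-2.5174  x^+=1.8898  v^+=0.3002  a^+=-0.1489
step 4: x_pred=2.1463  r=-0.4963  x^+=1.8570  v^+=0.0166  a^+=-0.2145
step 5: x_pred=1.7151  r=-1.2851  x^+=0.9659  v^+=-0.5074  a^+=-0.3844
step 6: x_pred=0.0510  r=-4.0310  x^+=-2.2991  v^+=-1.7962  a^+=-0.9173
step 7: x_pred=-5.2023  r=1.3623  x^+=-4.4081  v^+=-2.6487  a^+=-0.7372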